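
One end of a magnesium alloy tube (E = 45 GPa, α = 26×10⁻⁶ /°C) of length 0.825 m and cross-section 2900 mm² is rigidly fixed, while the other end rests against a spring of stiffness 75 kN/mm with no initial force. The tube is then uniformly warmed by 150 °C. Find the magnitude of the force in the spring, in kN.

P ≈ 164 kN

The unrestrained thermal change is αΔT L = 26×10⁻⁶ × 150 × 825 = 3.217 mm.
With a force P in the spring, the elastic change of the tube is PL/(AE) and that of the spring is P/k; compatibility requires their sum to equal δ_free.
P [ L/(AE) + 1/k ] = δ_free → P [ 825/(2900×45×10³) + 1/(75×10³) ] = 3.217.
P = 3.217 / 1.966×10⁻⁵ = 163700 N.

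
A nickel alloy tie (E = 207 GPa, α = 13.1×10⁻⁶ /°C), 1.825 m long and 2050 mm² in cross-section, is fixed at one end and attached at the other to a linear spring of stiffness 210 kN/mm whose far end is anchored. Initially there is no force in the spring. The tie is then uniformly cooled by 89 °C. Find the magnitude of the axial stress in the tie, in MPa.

σ ≈ 115 MPa (tensile)

Free thermal contraction: δ_free = αΔT L = 13.1×10⁻⁶ × 89 × 1825 = 2.128 mm.
With a force P in the spring, the elastic change of the tie is PL/(AE) and that of the spring is P/k; compatibility requires their sum to equal δ_free.
So P = δ_free / [L/(AE) + 1/k] = 2.128 / [ 1825/(2050×207×10³) + 1/(210×10³) ].
P = 2.128 / 9.063×10⁻⁶ = 234800 N.
σ = P/A = 234800/2050 = 114.5 MPa.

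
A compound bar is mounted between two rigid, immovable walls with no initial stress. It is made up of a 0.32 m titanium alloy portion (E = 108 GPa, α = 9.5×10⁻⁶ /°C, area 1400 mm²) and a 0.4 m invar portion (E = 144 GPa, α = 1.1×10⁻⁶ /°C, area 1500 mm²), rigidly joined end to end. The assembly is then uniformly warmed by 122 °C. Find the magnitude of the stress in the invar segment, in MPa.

If the supports were absent, the total length change would be Σ αᵢΔT Lᵢ = 9.5×10⁻⁶×122×320 + 1.1×10⁻⁶×122×400 = 0.4246 mm.
The rigid supports impose zero overall length change; the single axial force P common to all segments must satisfy P Σ Lᵢ/(AᵢEᵢ) = δ_free.
The series flexibility is Σ Lᵢ/(AᵢEᵢ) = 320/(1400×108×10³) + 400/(1500×144×10³) = 3.968×10⁻⁶ mm/N.
So P = 0.4246 / 3.968×10⁻⁶ = 107 kN, compressive.
σ_{invar} = P / A = 107000 / 1500 = 71.33 MPa.

σ ≈ 71.3 MPa (compressive)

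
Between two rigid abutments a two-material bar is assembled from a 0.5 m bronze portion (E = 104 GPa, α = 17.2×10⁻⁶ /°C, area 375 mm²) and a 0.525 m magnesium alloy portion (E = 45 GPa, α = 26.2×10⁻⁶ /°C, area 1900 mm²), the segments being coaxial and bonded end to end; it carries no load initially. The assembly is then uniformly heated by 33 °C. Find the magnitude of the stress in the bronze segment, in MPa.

With the walls removed the bar would change length by δ_free = Σ αᵢΔT Lᵢ = 17.2×10⁻⁶×33×500 + 26.2×10⁻⁶×33×525 = 0.7377 mm.
Since the ends are fixed, an axial force P builds up, equal in every segment, with P · Σ Lᵢ/(AᵢEᵢ) = δ_free.
The series flexibility is Σ Lᵢ/(AᵢEᵢ) = 500/(375×104×10³) + 525/(1900×45×10³) = 1.896×10⁻⁵ mm/N.
Hence P = δ_free / Σ(L/AE) = 0.7377/1.896×10⁻⁵ = 38.91 kN (compressive).
σ_{bronze} = P / A = 38910 / 375 = 103.8 MPa.

σ ≈ 104 MPa (compressive)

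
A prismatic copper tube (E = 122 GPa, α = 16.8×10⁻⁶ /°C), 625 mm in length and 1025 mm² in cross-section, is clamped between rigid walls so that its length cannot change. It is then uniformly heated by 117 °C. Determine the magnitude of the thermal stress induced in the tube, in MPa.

σ ≈ 240 MPa (compressive)

The supports are rigid, so the total axial strain is zero. The restrained thermal strain is ε = αΔT = 16.8×10⁻⁶ × 117 = 1965.6×10⁻⁶.
σ = EαΔT = 122×10³ × 16.8×10⁻⁶ × 117 = 239.8 MPa (compressive; the tube is trying to expand).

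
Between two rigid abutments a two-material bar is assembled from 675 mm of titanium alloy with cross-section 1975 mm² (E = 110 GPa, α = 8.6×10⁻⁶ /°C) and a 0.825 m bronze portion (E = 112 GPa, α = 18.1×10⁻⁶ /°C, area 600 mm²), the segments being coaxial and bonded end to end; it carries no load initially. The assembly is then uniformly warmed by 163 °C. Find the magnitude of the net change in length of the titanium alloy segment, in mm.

If the supports were absent, the total length change would be Σ αᵢΔT Lᵢ = 8.6×10⁻⁶×163×675 + 18.1×10⁻⁶×163×825 = 3.38 mm.
The rigid supports impose zero overall length change; the single axial force P common to all segments must satisfy P Σ Lᵢ/(AᵢEᵢ) = δ_free.
The series flexibility is Σ Lᵢ/(AᵢEᵢ) = 675/(1975×110×10³) + 825/(600×112×10³) = 1.538×10⁻⁵ mm/N.
Hence P = δ_free / Σ(L/AE) = 3.38/1.538×10⁻⁵ = 219.7 kN (compressive).
For the titanium alloy segment, free thermal change = 8.6×10⁻⁶×163×675 = 0.9462 mm and elastic change from P = 219700×675/(1975×110×10³) = 0.6827 mm; these oppose, so the net change is 0.264 mm (segment lengthens).

|ΔL| ≈ 0.264 mm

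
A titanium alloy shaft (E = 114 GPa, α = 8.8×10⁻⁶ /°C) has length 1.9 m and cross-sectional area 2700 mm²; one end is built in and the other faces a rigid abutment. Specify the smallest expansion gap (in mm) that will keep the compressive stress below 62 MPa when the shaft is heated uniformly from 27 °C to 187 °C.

g ≈ 1.64 mm

Free expansion if unrestrained: δ_free = αΔT L = 8.8×10⁻⁶ × 160 × 1900 = 2.675 mm.
A stress of 62 MPa corresponds to the wall pushing the shaft back by σL/E = 62×1900/(114×10³) = 1.033 mm.
The gap must absorb the remainder: g_min = 2.675 − 1.033 = 1.642 mm.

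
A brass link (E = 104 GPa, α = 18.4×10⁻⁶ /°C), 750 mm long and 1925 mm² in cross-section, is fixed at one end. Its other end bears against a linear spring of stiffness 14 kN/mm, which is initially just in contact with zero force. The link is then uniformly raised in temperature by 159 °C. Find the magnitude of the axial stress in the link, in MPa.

If the spring were absent the link would lengthen by αΔT L = 18.4×10⁻⁶ × 159 × 750 = 2.194 mm.
With a force P in the spring, the elastic change of the link is PL/(AE) and that of the spring is P/k; compatibility requires their sum to equal δ_free.
So P = δ_free / [L/(AE) + 1/k] = 2.194 / [ 750/(1925×104×10³) + 1/(14×10³) ].
P = 2.194 / 7.517×10⁻⁵ = 29190 N.
σ = P/A = 29190/1925 = 15.16 MPa.

σ ≈ 15.2 MPa (compressive)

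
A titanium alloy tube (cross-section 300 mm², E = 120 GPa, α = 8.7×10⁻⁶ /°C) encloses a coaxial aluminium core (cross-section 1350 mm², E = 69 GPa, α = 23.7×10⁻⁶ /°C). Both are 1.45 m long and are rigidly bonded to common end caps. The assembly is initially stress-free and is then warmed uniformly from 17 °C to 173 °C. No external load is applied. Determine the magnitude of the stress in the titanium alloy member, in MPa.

σ ≈ 203 MPa (tensile)

Equilibrium of a rigid end plate with no external load gives equal and opposite internal forces ±P in the two members. Since α_{aluminium} > α_{titanium alloy}, heating drives the aluminium into compression and the titanium alloy into tension.
Compatibility of the two members (thermal + elastic change equal): (α₁ − α₂)ΔT = P·[1/(A₁E₁) + 1/(A₂E₂)].
|α₁ − α₂|·ΔT = 15×10⁻⁶ × 156 = 0.00234.
1/(A₁E₁) + 1/(A₂E₂) = 1/(300×120×10³) + 1/(1350×69×10³) = 3.851×10⁻⁸ N⁻¹.
So P = 0.00234 / 3.851×10⁻⁸ = 60.76 kN.
σ_{titanium alloy} = P/A₁ = 60760/300 = 202.5 MPa, tensile.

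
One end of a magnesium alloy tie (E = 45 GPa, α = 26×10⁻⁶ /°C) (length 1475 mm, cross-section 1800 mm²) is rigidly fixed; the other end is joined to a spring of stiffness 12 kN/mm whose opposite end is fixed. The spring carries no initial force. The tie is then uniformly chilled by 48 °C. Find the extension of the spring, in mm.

Free thermal contraction: δ_free = αΔT L = 26×10⁻⁶ × 48 × 1475 = 1.841 mm.
With a force P in the spring, the elastic change of the tie is PL/(AE) and that of the spring is P/k; compatibility requires their sum to equal δ_free.
P [ L/(AE) + 1/k ] = δ_free → P [ 1475/(1800×45×10³) + 1/(12×10³) ] = 1.841.
P = 1.841 / 0.0001015 = 18130 N.
Spring extension = P/k = 18130/(12×10³) = 1.511 mm.

δ ≈ 1.51 mm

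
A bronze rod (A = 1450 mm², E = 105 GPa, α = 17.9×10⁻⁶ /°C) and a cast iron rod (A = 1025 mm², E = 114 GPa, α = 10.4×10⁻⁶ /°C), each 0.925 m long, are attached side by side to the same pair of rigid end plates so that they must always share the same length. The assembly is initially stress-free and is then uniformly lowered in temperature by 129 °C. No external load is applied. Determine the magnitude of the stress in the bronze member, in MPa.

Both members must finish at the same length. With the larger α, the bronze tends to over-contract; the plates restrain it, putting the bronze in tension and the cast iron in compression. With no external load the two internal forces are equal and opposite, magnitude P.
Compatibility of the two members (thermal + elastic change equal): (α₁ − α₂)ΔT = P·[1/(A₁E₁) + 1/(A₂E₂)].
|α₁ − α₂|·ΔT = 7.5×10⁻⁶ × 129 = 0.0009675.
1/(A₁E₁) + 1/(A₂E₂) = 1/(1450×105×10³) + 1/(1025×114×10³) = 1.513×10⁻⁸ N⁻¹.
P = 0.0009675 / 1.513×10⁻⁸ = 63960 N = 63.96 kN.
σ_{bronze} = P/A₁ = 63960/1450 = 44.11 MPa, tensile.

σ ≈ 44.1 MPa (tensile)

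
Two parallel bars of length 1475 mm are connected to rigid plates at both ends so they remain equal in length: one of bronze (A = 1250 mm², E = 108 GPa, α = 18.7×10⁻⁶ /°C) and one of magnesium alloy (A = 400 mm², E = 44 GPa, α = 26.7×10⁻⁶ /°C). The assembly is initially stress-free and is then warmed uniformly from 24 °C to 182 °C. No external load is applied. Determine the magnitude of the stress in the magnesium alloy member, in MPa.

σ ≈ 49.2 MPa (compressive)

Both members must finish at the same length. With the larger α, the magnesium alloy tends to over-expand; the plates restrain it, putting the magnesium alloy in compression and the bronze in tension. With no external load the two internal forces are equal and opposite, magnitude P.
Equating the net (thermal + elastic) strains gives |α₁ − α₂|·ΔT = P·[1/(A₁E₁) + 1/(A₂E₂)].
|α₁ − α₂|·ΔT = 8×10⁻⁶ × 158 = 0.001264.
1/(A₁E₁) + 1/(A₂E₂) = 1/(1250×108×10³) + 1/(400×44×10³) = 6.423×10⁻⁸ N⁻¹.
P = 0.001264 / 6.423×10⁻⁸ = 19680 N = 19.68 kN.
σ_{magnesium alloy} = P/A₂ = 19680/400 = 49.2 MPa, compressive.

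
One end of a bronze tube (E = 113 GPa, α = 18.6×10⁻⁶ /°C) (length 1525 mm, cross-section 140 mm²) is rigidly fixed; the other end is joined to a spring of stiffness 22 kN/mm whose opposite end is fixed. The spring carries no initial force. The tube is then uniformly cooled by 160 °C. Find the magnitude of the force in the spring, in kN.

P ≈ 32 kN

Free thermal contraction: δ_free = αΔT L = 18.6×10⁻⁶ × 160 × 1525 = 4.538 mm.
Let P be the tensile force in the spring. The tube extends elastically by PL/(AE) and the spring stretches by P/k; together these equal δ_free.
P [ L/(AE) + 1/k ] = δ_free → P [ 1525/(140×113×10³) + 1/(22×10³) ] = 4.538.
P = 4.538 / 0.0001419 = 31990 N.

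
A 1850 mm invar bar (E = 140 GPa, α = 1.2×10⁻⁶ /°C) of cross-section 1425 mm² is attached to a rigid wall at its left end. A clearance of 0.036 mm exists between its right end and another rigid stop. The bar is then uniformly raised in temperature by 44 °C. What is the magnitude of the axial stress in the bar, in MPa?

σ ≈ 4.67 MPa (compressive)

Unrestrained expansion: δ_free = αΔT L = 1.2×10⁻⁶ × 44 × 1850 = 0.09768 mm.
After closing the 0.036 mm clearance, 0.09768 − 0.036 = 0.06168 mm of expansion remains to be suppressed by the wall.
Compatibility: PL/(AE) = 0.06168 mm, so σ = P/A = E × (0.06168/1850) = 4.668 MPa.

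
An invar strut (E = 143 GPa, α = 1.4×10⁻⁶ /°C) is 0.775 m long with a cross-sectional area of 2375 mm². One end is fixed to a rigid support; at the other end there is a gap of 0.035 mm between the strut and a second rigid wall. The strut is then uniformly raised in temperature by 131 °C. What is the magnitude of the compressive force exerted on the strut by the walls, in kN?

If the wall were absent the strut would grow by αΔT L = 1.4×10⁻⁶ × 131 × 775 = 0.1421 mm.
The gap closes (δ_free > 0.035 mm) and the wall then resists a further 0.1421 − 0.035 = 0.1071 mm of expansion.
That suppressed elongation corresponds to σ = E·Δ/L = 143×10³ × 0.1071/775 = 19.77 MPa.
Force on the wall = σA = 19.77 × 2375 mm² = 46.95 kN.

P ≈ 46.9 kN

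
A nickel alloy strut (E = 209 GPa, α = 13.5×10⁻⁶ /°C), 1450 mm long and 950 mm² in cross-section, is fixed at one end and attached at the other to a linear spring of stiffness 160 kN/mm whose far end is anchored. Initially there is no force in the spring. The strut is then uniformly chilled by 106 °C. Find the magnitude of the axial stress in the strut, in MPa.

If the spring were absent the strut would shorten by αΔT L = 13.5×10⁻⁶ × 106 × 1450 = 2.075 mm.
Let P be the tensile force in the spring. The strut extends elastically by PL/(AE) and the spring stretches by P/k; together these equal δ_free.
So P = δ_free / [L/(AE) + 1/k] = 2.075 / [ 1450/(950×209×10³) + 1/(160×10³) ].
P = 2.075 / 1.355×10⁻⁵ = 153100 N.
σ = P/A = 153100/950 = 161.2 MPa.

σ ≈ 161 MPa (tensile)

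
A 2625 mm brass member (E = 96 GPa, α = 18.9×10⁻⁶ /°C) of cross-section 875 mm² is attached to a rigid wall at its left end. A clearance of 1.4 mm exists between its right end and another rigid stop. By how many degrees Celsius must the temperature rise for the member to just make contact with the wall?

Contact occurs when the free expansion equals the gap: αΔT L = 1.4 mm.
ΔT = 1.4 / (18.9×10⁻⁶ × 2625) = 28.22 °C.

ΔT ≈ 28.2 °C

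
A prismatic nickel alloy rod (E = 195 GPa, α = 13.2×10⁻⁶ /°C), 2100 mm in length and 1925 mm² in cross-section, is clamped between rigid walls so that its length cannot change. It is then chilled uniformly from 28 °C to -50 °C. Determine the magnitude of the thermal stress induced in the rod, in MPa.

σ ≈ 201 MPa (tensile)

The supports are rigid, so the total axial strain is zero. The restrained thermal strain is ε = αΔT = 13.2×10⁻⁶ × 78 = 1029.6×10⁻⁶.
Hence σ = E·αΔT = 195×10³ × 1029.6×10⁻⁶ = 200.8 MPa, tensile.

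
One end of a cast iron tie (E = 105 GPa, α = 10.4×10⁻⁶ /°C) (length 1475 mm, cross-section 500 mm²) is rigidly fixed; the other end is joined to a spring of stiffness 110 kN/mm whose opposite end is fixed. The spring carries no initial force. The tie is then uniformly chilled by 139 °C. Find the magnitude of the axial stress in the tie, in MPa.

σ ≈ 115 MPa (tensile)

The unrestrained thermal change is αΔT L = 10.4×10⁻⁶ × 139 × 1475 = 2.132 mm.
Let P be the tensile force in the spring. The tie extends elastically by PL/(AE) and the spring stretches by P/k; together these equal δ_free.
So P = δ_free / [L/(AE) + 1/k] = 2.132 / [ 1475/(500×105×10³) + 1/(110×10³) ].
P = 2.132 / 3.719×10⁻⁵ = 57340 N.
σ = P/A = 57340/500 = 114.7 MPa.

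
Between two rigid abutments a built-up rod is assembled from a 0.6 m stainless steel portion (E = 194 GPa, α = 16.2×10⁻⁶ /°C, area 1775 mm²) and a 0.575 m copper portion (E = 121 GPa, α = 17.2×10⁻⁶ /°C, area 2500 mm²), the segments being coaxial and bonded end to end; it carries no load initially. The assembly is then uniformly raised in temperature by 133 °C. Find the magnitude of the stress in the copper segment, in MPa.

σ ≈ 286 MPa (compressive)

With the walls removed the bar would change length by δ_free = Σ αᵢΔT Lᵢ = 16.2×10⁻⁶×133×600 + 17.2×10⁻⁶×133×575 = 2.608 mm.
The walls prevent any net length change, so an axial force P (same in every segment) develops. Compatibility: P · Σ Lᵢ/(AᵢEᵢ) = δ_free.
The series flexibility is Σ Lᵢ/(AᵢEᵢ) = 600/(1775×194×10³) + 575/(2500×121×10³) = 3.643×10⁻⁶ mm/N.
So P = 2.608 / 3.643×10⁻⁶ = 715.9 kN, compressive.
σ_{copper} = P / A = 715900 / 2500 = 286.4 MPa.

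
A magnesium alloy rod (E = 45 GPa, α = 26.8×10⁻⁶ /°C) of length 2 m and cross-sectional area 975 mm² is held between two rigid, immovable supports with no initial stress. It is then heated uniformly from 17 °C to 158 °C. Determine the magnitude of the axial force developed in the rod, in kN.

P ≈ 166 kN (compressive)

Full restraint means ε = 0, so the stress is σ = EαΔT = 45×10³ × 26.8×10⁻⁶ × 141 = 170 MPa.
Then P = σA = 170 × 975 mm² = 165.8 kN, compressive.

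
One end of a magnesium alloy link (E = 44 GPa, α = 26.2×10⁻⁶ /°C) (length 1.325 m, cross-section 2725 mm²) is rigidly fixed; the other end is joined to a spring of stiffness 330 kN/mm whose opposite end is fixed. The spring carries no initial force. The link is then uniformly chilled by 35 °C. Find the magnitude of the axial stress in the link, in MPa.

σ ≈ 31.7 MPa (tensile)

If the spring were absent the link would shorten by αΔT L = 26.2×10⁻⁶ × 35 × 1325 = 1.215 mm.
With a force P in the spring, the elastic change of the link is PL/(AE) and that of the spring is P/k; compatibility requires their sum to equal δ_free.
So P = δ_free / [L/(AE) + 1/k] = 1.215 / [ 1325/(2725×44×10³) + 1/(330×10³) ].
P = 1.215 / 1.408×10⁻⁵ = 86290 N.
σ = P/A = 86290/2725 = 31.67 MPa.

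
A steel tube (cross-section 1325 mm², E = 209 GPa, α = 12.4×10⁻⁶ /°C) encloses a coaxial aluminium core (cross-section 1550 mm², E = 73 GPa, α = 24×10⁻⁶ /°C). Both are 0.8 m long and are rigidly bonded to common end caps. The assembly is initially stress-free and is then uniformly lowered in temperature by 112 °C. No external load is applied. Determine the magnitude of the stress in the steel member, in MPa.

The aluminium has the larger α, so on cooling it would change length more than the steel if both were free. The rigid plates force a common final length, so the aluminium is put into tension and the steel into compression, with equal and opposite forces P (no external load).
Compatibility of the two members (thermal + elastic change equal): (α₁ − α₂)ΔT = P·[1/(A₁E₁) + 1/(A₂E₂)].
|α₁ − α₂|·ΔT = 11.6×10⁻⁶ × 112 = 0.001299.
1/(A₁E₁) + 1/(A₂E₂) = 1/(1325×209×10³) + 1/(1550×73×10³) = 1.245×10⁻⁸ N⁻¹.
So P = 0.001299 / 1.245×10⁻⁸ = 104.4 kN.
σ_{steel} = P/A₁ = 104400/1325 = 78.76 MPa, compressive.

σ ≈ 78.8 MPa (compressive)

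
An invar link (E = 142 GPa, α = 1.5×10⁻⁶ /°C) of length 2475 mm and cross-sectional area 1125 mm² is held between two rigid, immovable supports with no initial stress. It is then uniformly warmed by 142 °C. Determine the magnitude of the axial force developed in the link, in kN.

P ≈ 34 kN (compressive)

Full restraint means ε = 0, so the stress is σ = EαΔT = 142×10³ × 1.5×10⁻⁶ × 142 = 30.25 MPa.
Axial force P = σA = 30.25 × 1125 = 34030 N = 34.03 kN, compressive.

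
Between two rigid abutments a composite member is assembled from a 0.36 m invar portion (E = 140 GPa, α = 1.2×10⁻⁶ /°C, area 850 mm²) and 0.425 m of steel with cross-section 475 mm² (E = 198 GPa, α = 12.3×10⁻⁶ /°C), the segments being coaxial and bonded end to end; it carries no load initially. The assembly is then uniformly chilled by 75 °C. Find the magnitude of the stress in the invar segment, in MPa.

σ ≈ 66.2 MPa (tensile)

If the supports were absent, the total length change would be Σ αᵢΔT Lᵢ = 1.2×10⁻⁶×75×360 + 12.3×10⁻⁶×75×425 = 0.4245 mm.
The rigid supports impose zero overall length change; the single axial force P common to all segments must satisfy P Σ Lᵢ/(AᵢEᵢ) = δ_free.
The series flexibility is Σ Lᵢ/(AᵢEᵢ) = 360/(850×140×10³) + 425/(475×198×10³) = 7.544×10⁻⁶ mm/N.
Hence P = δ_free / Σ(L/AE) = 0.4245/7.544×10⁻⁶ = 56.26 kN (tensile).
σ_{invar} = P / A = 56260 / 850 = 66.19 MPa.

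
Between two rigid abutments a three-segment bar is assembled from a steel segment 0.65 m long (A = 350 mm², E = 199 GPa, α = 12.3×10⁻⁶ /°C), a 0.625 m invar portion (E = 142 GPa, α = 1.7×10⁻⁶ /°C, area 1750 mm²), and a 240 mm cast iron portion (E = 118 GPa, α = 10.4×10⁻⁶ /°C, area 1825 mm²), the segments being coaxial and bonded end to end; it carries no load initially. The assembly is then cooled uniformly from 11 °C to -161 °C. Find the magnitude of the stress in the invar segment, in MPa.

σ ≈ 87.6 MPa (tensile)

With the walls removed the bar would change length by δ_free = Σ αᵢΔT Lᵢ = 12.3×10⁻⁶×172×650 + 1.7×10⁻⁶×172×625 + 10.4×10⁻⁶×172×240 = 1.987 mm.
The walls prevent any net length change, so an axial force P (same in every segment) develops. Compatibility: P · Σ Lᵢ/(AᵢEᵢ) = δ_free.
Σ Lᵢ/(AᵢEᵢ) = 650/(350×199×10³) + 625/(1750×142×10³) + 240/(1825×118×10³) = 1.296×10⁻⁵ mm/N.
So P = 1.987 / 1.296×10⁻⁵ = 153.3 kN, tensile.
σ_{invar} = P / A = 153300 / 1750 = 87.61 MPa.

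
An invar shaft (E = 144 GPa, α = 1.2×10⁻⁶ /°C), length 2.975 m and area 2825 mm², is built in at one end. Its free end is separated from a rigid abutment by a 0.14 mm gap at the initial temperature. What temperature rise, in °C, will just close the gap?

The gap closes when αΔT L = 0.14 mm, since the shaft is still unstressed at that instant.
So ΔT = g/(αL) = 0.14/(1.2×10⁻⁶ × 2975) = 39.22 °C.

ΔT ≈ 39.2 °C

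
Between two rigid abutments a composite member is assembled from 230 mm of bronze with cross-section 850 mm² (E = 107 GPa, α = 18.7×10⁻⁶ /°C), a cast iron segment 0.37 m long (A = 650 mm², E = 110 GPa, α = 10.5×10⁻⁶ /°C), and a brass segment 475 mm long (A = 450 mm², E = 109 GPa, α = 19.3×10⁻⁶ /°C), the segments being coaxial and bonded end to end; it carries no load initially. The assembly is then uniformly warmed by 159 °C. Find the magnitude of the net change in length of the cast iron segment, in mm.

If the supports were absent, the total length change would be Σ αᵢΔT Lᵢ = 18.7×10⁻⁶×159×230 + 10.5×10⁻⁶×159×370 + 19.3×10⁻⁶×159×475 = 2.759 mm.
Since the ends are fixed, an axial force P builds up, equal in every segment, with P · Σ Lᵢ/(AᵢEᵢ) = δ_free.
The series flexibility is Σ Lᵢ/(AᵢEᵢ) = 230/(850×107×10³) + 370/(650×110×10³) + 475/(450×109×10³) = 1.739×10⁻⁵ mm/N.
Hence P = δ_free / Σ(L/AE) = 2.759/1.739×10⁻⁵ = 158.7 kN (compressive).
For the cast iron segment, free thermal change = 10.5×10⁻⁶×159×370 = 0.6177 mm and elastic change from P = 158700×370/(650×110×10³) = 0.8212 mm; these oppose, so the net change is 0.203 mm (segment shortens).

|ΔL| ≈ 0.203 mm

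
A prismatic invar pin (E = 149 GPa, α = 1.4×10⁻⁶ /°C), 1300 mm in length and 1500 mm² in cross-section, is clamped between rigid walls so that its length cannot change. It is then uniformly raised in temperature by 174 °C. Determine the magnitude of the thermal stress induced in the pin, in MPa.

With length fixed, the mechanical strain must cancel the thermal strain αΔT = 1.4×10⁻⁶ × 174 = 243.6×10⁻⁶.
σ = EαΔT = 149×10³ × 1.4×10⁻⁶ × 174 = 36.3 MPa (compressive; the pin is trying to expand).

σ ≈ 36.3 MPa (compressive)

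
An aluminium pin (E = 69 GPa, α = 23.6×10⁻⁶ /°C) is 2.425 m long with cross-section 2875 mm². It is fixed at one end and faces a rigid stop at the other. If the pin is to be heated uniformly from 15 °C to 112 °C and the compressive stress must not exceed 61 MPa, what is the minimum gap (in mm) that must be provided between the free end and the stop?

With no wall the pin would lengthen by αΔT L = 23.6×10⁻⁶ × 97 × 2425 = 5.551 mm.
At the allowable stress the elastic shortening the wall may impose is σL/E = 61 × 2425 / (69×10³) = 2.144 mm.
So the gap has to take up the difference, g_min = δ_free − σL/E = 5.551 − 2.144 = 3.407 mm.

g ≈ 3.41 mm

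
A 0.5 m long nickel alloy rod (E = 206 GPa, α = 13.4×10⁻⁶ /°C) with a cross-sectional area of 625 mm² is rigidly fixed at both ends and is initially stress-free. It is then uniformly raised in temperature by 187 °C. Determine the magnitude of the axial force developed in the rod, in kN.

Full restraint means ε = 0, so the stress is σ = EαΔT = 206×10³ × 13.4×10⁻⁶ × 187 = 516.2 MPa.
Then P = σA = 516.2 × 625 mm² = 322.6 kN, compressive.

P ≈ 323 kN (compressive)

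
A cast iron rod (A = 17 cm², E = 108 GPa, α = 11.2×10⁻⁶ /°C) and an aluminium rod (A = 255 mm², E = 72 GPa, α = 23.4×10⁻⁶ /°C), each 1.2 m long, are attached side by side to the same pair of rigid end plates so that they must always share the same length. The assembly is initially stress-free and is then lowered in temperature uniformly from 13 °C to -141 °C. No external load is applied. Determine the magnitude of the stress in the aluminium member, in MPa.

Equilibrium of a rigid end plate with no external load gives equal and opposite internal forces ±P in the two members. Since α_{aluminium} > α_{cast iron}, cooling drives the aluminium into tension and the cast iron into compression.
Setting the final lengths equal and cancelling L: (α₁ − α₂)ΔT = P/(A₁E₁) + P/(A₂E₂).
|α₁ − α₂|·ΔT = 12.2×10⁻⁶ × 154 = 0.001879.
1/(A₁E₁) + 1/(A₂E₂) = 1/(1700×108×10³) + 1/(255×72×10³) = 5.991×10⁻⁸ N⁻¹.
P = 0.001879 / 5.991×10⁻⁸ = 31360 N = 31.36 kN.
σ_{aluminium} = P/A₂ = 31360/255 = 123 MPa, tensile.

σ ≈ 123 MPa (tensile)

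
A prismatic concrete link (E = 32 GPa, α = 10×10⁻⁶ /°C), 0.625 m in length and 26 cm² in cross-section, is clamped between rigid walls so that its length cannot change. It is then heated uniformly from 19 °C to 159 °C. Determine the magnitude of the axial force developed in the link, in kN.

P ≈ 116 kN (compressive)

Full restraint means ε = 0, so the stress is σ = EαΔT = 32×10³ × 10×10⁻⁶ × 140 = 44.8 MPa.
Axial force P = σA = 44.8 × 2600 = 116500 N = 116.5 kN, compressive.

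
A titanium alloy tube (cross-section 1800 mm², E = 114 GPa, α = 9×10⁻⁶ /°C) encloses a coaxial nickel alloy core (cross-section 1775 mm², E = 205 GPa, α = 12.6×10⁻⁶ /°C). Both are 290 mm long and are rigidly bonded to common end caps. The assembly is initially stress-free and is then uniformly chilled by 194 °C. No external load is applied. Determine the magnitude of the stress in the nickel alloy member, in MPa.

σ ≈ 51.6 MPa (tensile)

Both members must finish at the same length. With the larger α, the nickel alloy tends to over-contract; the plates restrain it, putting the nickel alloy in tension and the titanium alloy in compression. With no external load the two internal forces are equal and opposite, magnitude P.
Equating the net (thermal + elastic) strains gives |α₁ − α₂|·ΔT = P·[1/(A₁E₁) + 1/(A₂E₂)].
|α₁ − α₂|·ΔT = 3.6×10⁻⁶ × 194 = 0.0006984.
1/(A₁E₁) + 1/(A₂E₂) = 1/(1800×114×10³) + 1/(1775×205×10³) = 7.621×10⁻⁹ N⁻¹.
So P = 0.0006984 / 7.621×10⁻⁹ = 91.64 kN.
σ_{nickel alloy} = P/A₂ = 91640/1775 = 51.63 MPa, tensile.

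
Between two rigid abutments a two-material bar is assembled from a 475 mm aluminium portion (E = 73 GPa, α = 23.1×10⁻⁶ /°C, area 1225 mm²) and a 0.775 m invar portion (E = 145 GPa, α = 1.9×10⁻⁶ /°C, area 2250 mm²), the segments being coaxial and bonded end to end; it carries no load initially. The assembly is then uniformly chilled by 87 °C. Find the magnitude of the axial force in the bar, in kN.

Free thermal contraction of the whole bar: Σ αᵢΔT Lᵢ = 23.1×10⁻⁶×87×475 + 1.9×10⁻⁶×87×775 = 1.083 mm.
Since the ends are fixed, an axial force P builds up, equal in every segment, with P · Σ Lᵢ/(AᵢEᵢ) = δ_free.
The series flexibility is Σ Lᵢ/(AᵢEᵢ) = 475/(1225×73×10³) + 775/(2250×145×10³) = 7.687×10⁻⁶ mm/N.
So P = 1.083 / 7.687×10⁻⁶ = 140.8 kN, tensile.

P ≈ 141 kN (tensile)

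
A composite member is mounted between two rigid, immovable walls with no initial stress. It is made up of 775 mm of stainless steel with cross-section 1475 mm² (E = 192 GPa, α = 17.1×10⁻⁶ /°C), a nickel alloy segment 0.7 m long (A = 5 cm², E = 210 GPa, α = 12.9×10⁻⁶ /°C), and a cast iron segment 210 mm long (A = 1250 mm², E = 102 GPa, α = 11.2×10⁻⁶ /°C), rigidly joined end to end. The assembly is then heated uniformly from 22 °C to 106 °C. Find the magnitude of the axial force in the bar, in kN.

P ≈ 187 kN (compressive)

With the walls removed the bar would change length by δ_free = Σ αᵢΔT Lᵢ = 17.1×10⁻⁶×84×775 + 12.9×10⁻⁶×84×700 + 11.2×10⁻⁶×84×210 = 2.069 mm.
The rigid supports impose zero overall length change; the single axial force P common to all segments must satisfy P Σ Lᵢ/(AᵢEᵢ) = δ_free.
Σ Lᵢ/(AᵢEᵢ) = 775/(1475×192×10³) + 700/(500×210×10³) + 210/(1250×102×10³) = 1.105×10⁻⁵ mm/N.
Hence P = δ_free / Σ(L/AE) = 2.069/1.105×10⁻⁵ = 187.3 kN (compressive).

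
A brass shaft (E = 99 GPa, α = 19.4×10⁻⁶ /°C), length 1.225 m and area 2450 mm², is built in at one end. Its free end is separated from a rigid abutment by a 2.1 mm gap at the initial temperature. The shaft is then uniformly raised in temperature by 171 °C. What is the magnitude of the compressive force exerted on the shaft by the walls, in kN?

P ≈ 389 kN

Free thermal elongation = αΔT L = 19.4×10⁻⁶ × 171 × 1225 = 4.064 mm.
The gap closes (δ_free > 2.1 mm) and the wall then resists a further 4.064 − 2.1 = 1.964 mm of expansion.
So σ = E(δ_free − g)/L = 99×10³ × 1.964/1225 = 158.7 MPa.
Force on the wall = σA = 158.7 × 2450 mm² = 388.8 kN.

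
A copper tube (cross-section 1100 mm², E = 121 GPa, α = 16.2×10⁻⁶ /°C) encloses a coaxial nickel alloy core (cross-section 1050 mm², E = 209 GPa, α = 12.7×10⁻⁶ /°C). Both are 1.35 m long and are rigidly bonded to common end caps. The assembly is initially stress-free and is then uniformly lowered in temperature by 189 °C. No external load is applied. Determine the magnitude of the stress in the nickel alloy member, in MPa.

Both members must finish at the same length. With the larger α, the copper tends to over-contract; the plates restrain it, putting the copper in tension and the nickel alloy in compression. With no external load the two internal forces are equal and opposite, magnitude P.
Equating the net (thermal + elastic) strains gives |α₁ − α₂|·ΔT = P·[1/(A₁E₁) + 1/(A₂E₂)].
|α₁ − α₂|·ΔT = 3.5×10⁻⁶ × 189 = 0.0006615.
1/(A₁E₁) + 1/(A₂E₂) = 1/(1100×121×10³) + 1/(1050×209×10³) = 1.207×10⁻⁸ N⁻¹.
P = 0.0006615 / 1.207×10⁻⁸ = 54810 N = 54.81 kN.
σ_{nickel alloy} = P/A₂ = 54810/1050 = 52.2 MPa, compressive.

σ ≈ 52.2 MPa (compressive)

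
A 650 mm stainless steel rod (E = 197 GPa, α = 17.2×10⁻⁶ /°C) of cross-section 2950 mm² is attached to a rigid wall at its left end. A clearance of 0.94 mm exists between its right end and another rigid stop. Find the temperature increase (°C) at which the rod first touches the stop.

The gap closes when αΔT L = 0.94 mm, since the rod is still unstressed at that instant.
So ΔT = g/(αL) = 0.94/(17.2×10⁻⁶ × 650) = 84.08 °C.

ΔT ≈ 84.1 °C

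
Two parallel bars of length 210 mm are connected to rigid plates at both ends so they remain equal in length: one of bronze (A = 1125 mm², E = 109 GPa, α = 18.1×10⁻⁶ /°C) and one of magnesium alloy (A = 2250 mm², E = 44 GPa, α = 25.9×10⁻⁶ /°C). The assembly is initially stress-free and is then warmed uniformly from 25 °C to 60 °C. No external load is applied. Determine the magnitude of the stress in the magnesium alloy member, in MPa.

The magnesium alloy has the larger α, so on heating it would change length more than the bronze if both were free. The rigid plates force a common final length, so the magnesium alloy is put into compression and the bronze into tension, with equal and opposite forces P (no external load).
Setting the final lengths equal and cancelling L: (α₁ − α₂)ΔT = P/(A₁E₁) + P/(A₂E₂).
|α₁ − α₂|·ΔT = 7.8×10⁻⁶ × 35 = 0.000273.
1/(A₁E₁) + 1/(A₂E₂) = 1/(1125×109×10³) + 1/(2250×44×10³) = 1.826×10⁻⁸ N⁻¹.
P = 0.000273 / 1.826×10⁻⁸ = 14950 N = 14.95 kN.
σ_{magnesium alloy} = P/A₂ = 14950/2250 = 6.646 MPa, compressive.

σ ≈ 6.65 MPa (compressive)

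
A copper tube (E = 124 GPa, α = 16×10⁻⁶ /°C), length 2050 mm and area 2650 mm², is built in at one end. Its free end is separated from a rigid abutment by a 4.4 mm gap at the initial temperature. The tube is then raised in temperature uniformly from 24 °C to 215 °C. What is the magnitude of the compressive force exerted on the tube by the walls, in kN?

P ≈ 299 kN

If the wall were absent the tube would grow by αΔT L = 16×10⁻⁶ × 191 × 2050 = 6.265 mm.
This exceeds the 4.4 mm gap, so the wall pushes back. The portion of expansion that must be recovered elastically is δ_free − gap = 6.265 − 4.4 = 1.865 mm.
That suppressed elongation corresponds to σ = E·Δ/L = 124×10³ × 1.865/2050 = 112.8 MPa.
Force on the wall = σA = 112.8 × 2650 mm² = 298.9 kN.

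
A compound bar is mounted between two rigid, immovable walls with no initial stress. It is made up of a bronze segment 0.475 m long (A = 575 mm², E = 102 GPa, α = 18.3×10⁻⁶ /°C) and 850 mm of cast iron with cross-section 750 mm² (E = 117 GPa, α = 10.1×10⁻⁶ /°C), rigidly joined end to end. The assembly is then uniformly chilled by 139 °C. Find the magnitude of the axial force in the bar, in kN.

Free thermal contraction of the whole bar: Σ αᵢΔT Lᵢ = 18.3×10⁻⁶×139×475 + 10.1×10⁻⁶×139×850 = 2.402 mm.
Since the ends are fixed, an axial force P builds up, equal in every segment, with P · Σ Lᵢ/(AᵢEᵢ) = δ_free.
The series flexibility is Σ Lᵢ/(AᵢEᵢ) = 475/(575×102×10³) + 850/(750×117×10³) = 1.779×10⁻⁵ mm/N.
P = 2.402 / 1.779×10⁻⁵ = 135000 N = 135 kN, tensile.

P ≈ 135 kN (tensile)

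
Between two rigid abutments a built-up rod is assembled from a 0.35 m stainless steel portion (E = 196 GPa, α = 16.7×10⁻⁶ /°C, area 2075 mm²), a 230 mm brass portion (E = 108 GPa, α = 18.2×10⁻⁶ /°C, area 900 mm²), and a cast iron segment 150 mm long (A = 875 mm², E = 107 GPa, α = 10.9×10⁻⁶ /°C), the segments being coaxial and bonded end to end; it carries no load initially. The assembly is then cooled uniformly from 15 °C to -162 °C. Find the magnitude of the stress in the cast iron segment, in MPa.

With the walls removed the bar would change length by δ_free = Σ αᵢΔT Lᵢ = 16.7×10⁻⁶×177×350 + 18.2×10⁻⁶×177×230 + 10.9×10⁻⁶×177×150 = 2.065 mm.
Since the ends are fixed, an axial force P builds up, equal in every segment, with P · Σ Lᵢ/(AᵢEᵢ) = δ_free.
Σ Lᵢ/(AᵢEᵢ) = 350/(2075×196×10³) + 230/(900×108×10³) + 150/(875×107×10³) = 4.829×10⁻⁶ mm/N.
So P = 2.065 / 4.829×10⁻⁶ = 427.6 kN, tensile.
σ_{cast iron} = P / A = 427600 / 875 = 488.7 MPa.

σ ≈ 489 MPa (tensile)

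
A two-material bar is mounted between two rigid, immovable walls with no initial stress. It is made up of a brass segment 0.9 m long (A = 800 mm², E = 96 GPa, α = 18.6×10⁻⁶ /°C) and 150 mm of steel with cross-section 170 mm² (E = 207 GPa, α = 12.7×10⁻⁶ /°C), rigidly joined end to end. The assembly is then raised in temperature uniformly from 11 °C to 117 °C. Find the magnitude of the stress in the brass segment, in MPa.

If the supports were absent, the total length change would be Σ αᵢΔT Lᵢ = 18.6×10⁻⁶×106×900 + 12.7×10⁻⁶×106×150 = 1.976 mm.
The rigid supports impose zero overall length change; the single axial force P common to all segments must satisfy P Σ Lᵢ/(AᵢEᵢ) = δ_free.
Σ Lᵢ/(AᵢEᵢ) = 900/(800×96×10³) + 150/(170×207×10³) = 1.598×10⁻⁵ mm/N.
Hence P = δ_free / Σ(L/AE) = 1.976/1.598×10⁻⁵ = 123.7 kN (compressive).
σ_{brass} = P / A = 123700 / 800 = 154.6 MPa.

σ ≈ 155 MPa (compressive)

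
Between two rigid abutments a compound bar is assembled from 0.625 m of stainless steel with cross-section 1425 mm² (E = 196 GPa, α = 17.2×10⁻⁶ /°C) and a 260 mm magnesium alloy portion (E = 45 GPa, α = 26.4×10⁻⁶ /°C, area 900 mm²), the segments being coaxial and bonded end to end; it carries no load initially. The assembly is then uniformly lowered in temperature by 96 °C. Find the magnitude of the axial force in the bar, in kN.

P ≈ 195 kN (tensile)

With the walls removed the bar would change length by δ_free = Σ αᵢΔT Lᵢ = 17.2×10⁻⁶×96×625 + 26.4×10⁻⁶×96×260 = 1.691 mm.
The rigid supports impose zero overall length change; the single axial force P common to all segments must satisfy P Σ Lᵢ/(AᵢEᵢ) = δ_free.
The series flexibility is Σ Lᵢ/(AᵢEᵢ) = 625/(1425×196×10³) + 260/(900×45×10³) = 8.657×10⁻⁶ mm/N.
So P = 1.691 / 8.657×10⁻⁶ = 195.3 kN, tensile.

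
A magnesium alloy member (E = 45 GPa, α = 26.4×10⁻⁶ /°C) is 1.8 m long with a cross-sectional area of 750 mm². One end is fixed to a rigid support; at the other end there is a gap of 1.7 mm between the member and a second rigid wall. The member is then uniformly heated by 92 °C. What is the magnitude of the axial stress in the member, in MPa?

If the wall were absent the member would grow by αΔT L = 26.4×10⁻⁶ × 92 × 1800 = 4.372 mm.
The gap closes (δ_free > 1.7 mm) and the wall then resists a further 4.372 − 1.7 = 2.672 mm of expansion.
Compatibility: PL/(AE) = 2.672 mm, so σ = P/A = E × (2.672/1800) = 66.8 MPa.

σ ≈ 66.8 MPa (compressive)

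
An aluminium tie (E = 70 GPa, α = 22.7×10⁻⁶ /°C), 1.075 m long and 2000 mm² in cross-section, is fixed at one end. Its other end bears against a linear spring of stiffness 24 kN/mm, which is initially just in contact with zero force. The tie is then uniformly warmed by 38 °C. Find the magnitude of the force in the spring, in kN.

P ≈ 18.8 kN

The unrestrained thermal change is αΔT L = 22.7×10⁻⁶ × 38 × 1075 = 0.9273 mm.
With a force P in the spring, the elastic change of the tie is PL/(AE) and that of the spring is P/k; compatibility requires their sum to equal δ_free.
P [ L/(AE) + 1/k ] = δ_free → P [ 1075/(2000×70×10³) + 1/(24×10³) ] = 0.9273.
P = 0.9273 / 4.935×10⁻⁵ = 18790 N.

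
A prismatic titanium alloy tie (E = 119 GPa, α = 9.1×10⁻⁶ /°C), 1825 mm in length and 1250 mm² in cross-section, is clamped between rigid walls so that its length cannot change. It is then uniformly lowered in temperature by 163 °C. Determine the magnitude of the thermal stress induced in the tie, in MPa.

σ ≈ 177 MPa (tensile)

Because both ends are immovable the net strain is zero, and the suppressed thermal strain is αΔT = 9.1×10⁻⁶ × 163 = 1483.3×10⁻⁶.
Hence σ = E·αΔT = 119×10³ × 1483.3×10⁻⁶ = 176.5 MPa, tensile.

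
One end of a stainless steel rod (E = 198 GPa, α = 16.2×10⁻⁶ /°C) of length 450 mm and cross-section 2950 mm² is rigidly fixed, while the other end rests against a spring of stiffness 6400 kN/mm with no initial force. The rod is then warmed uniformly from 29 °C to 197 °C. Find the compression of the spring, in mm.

δ ≈ 0.207 mm

Free thermal expansion: δ_free = αΔT L = 16.2×10⁻⁶ × 168 × 450 = 1.225 mm.
Let P be the compressive force at the spring. The rod shortens elastically by PL/(AE) and the spring compresses by P/k; together these equal δ_free.
P [ L/(AE) + 1/k ] = δ_free → P [ 450/(2950×198×10³) + 1/(6400×10³) ] = 1.225.
P = 1.225 / 9.267×10⁻⁷ = 1.322×10⁶ N.
Spring compression = P/k = 1.322×10⁶/(6400×10³) = 0.2065 mm.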